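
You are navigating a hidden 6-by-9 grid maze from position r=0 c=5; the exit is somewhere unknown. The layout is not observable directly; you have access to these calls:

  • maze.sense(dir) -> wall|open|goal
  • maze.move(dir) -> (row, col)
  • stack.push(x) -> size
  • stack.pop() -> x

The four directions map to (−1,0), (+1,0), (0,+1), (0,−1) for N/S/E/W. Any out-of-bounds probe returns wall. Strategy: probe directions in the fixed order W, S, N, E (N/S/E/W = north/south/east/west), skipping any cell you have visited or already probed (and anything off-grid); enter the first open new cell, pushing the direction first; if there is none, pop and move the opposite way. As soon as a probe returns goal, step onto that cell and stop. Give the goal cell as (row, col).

I run sense passing dir→west, giving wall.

Next I call sense passing dir→south, and observe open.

Now I run push passing x→south, and observe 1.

I use move passing dir→south, and get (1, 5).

Then sense passing dir→west, giving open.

Calling push passing x→west, and get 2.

I use move passing dir→west, which returns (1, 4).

I try sense passing dir→west, and observe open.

I use push passing x→west, : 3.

Invoking move passing dir→west, → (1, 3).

Then sense passing dir→west, : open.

Using push passing x→west, and observe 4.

I call move passing dir→west, : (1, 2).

Next I call sense passing dir→west, → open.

Now I run push passing x→west, : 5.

Invoking move passing dir→west, — result: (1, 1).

I try sense passing dir→west, which returns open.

Invoking push passing x→west, — result: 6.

I invoke move passing dir→west, and get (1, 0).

I try sense passing dir→south, and observe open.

Now I run push passing x→south, giving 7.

I use move passing dir→south, which returns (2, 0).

Using sense passing dir→south, → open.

I try push passing x→south, and see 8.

I try move passing dir→south, — result: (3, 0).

I call sense passing dir→south, giving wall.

I use sense passing dir→east, — result: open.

Next I call push passing x→east, and observe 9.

Now I run move passing dir→east, : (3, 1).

I call sense passing dir→south, and observe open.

I run push passing x→south, — result: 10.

I use move passing dir→south, and observe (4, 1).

I run sense passing dir→south, and observe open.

I invoke push passing x→south, and see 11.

Then move passing dir→south, — result: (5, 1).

I run sense passing dir→west, and see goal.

Next I call move passing dir→west, yielding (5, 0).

Answer: (5, 0)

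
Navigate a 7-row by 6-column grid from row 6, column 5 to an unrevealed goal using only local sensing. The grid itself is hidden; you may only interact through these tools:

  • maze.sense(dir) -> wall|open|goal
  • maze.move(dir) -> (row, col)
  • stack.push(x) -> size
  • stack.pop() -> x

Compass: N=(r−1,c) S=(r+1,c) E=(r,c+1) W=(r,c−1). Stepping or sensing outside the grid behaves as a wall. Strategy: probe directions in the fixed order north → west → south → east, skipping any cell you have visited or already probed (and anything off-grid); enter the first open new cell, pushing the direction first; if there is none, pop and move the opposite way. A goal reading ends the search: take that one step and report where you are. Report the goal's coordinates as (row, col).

Invoking maze.sense using dir='north', : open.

I call stack.push using x='north', → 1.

I invoke maze.move using dir='north', — result: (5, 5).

Invoking maze.sense using dir='north', giving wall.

I call maze.sense using dir='west', giving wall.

Then stack.pop, : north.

Calling maze.move using dir='south', yielding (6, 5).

I invoke maze.sense using dir='west', — result: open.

I call stack.push using x='west', and observe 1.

Now I run maze.move using dir='west', yielding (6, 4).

I run maze.sense using dir='west', and see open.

I invoke stack.push using x='west', — result: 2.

Now I run maze.move using dir='west', : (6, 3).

Using maze.sense using dir='north', and get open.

I invoke stack.push using x='north', giving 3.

Invoking maze.move using dir='north', → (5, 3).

Then maze.sense using dir='north', and observe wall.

Invoking maze.sense using dir='west', → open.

Invoking stack.push using x='west', which returns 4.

Now I run maze.move using dir='west', yielding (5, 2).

Invoking maze.sense using dir='north', and get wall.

Next I call maze.sense using dir='west', and observe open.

I call stack.push using x='west', and get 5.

Next I call maze.move using dir='west', and observe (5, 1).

Then maze.sense using dir='north', — result: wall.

Calling maze.sense using dir='west', giving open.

I try stack.push using x='west', : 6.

Then maze.move using dir='west', giving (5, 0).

I invoke maze.sense using dir='north', and get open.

I run stack.push using x='north', yielding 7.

I run maze.move using dir='north', giving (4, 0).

Then maze.sense using dir='north', giving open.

I run stack.push using x='north', : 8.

Now I run maze.move using dir='north', which returns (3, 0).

I invoke maze.sense using dir='north', and see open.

Then stack.push using x='north', and see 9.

I call maze.move using dir='north', giving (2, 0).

I try maze.sense using dir='north', giving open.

I invoke stack.push using x='north', : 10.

I call maze.move using dir='north', : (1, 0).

I invoke maze.sense using dir='north', and see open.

Using stack.push using x='north', — result: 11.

I use maze.move using dir='north', → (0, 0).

Using maze.sense using dir='east', giving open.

I try stack.push using x='east', and get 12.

Calling maze.move using dir='east', — result: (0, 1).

I invoke maze.sense using dir='south', → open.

Next I call stack.push using x='south', and see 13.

I invoke maze.move using dir='south', → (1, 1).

Calling maze.sense using dir='south', — result: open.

I use stack.push using x='south', yielding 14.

I try maze.move using dir='south', → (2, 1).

I call maze.sense using dir='south', and see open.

I call stack.push using x='south', and get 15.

I invoke maze.move using dir='south', → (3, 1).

I invoke maze.sense using dir='east', : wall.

I invoke stack.pop(), and get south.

I use maze.move using dir='north', : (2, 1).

Now I run maze.sense using dir='east', giving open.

I call stack.push using x='east', — result: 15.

Using maze.move using dir='east', → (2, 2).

I invoke maze.sense using dir='north', yielding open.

Using stack.push using x='north', and get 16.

I run maze.move using dir='north', and see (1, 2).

I call maze.sense using dir='north', which returns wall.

I invoke maze.sense using dir='east', — result: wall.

Then stack.pop(), giving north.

Next I call maze.move using dir='south', and see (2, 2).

Invoking maze.sense using dir='east', which returns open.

I call stack.push using x='east', giving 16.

I invoke maze.move using dir='east', — result: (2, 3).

Invoking maze.sense using dir='south', → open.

I invoke stack.push using x='south', yielding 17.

I call maze.move using dir='south', and observe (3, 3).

Using maze.sense using dir='east', and observe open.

Calling stack.push using x='east', — result: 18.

Next I call maze.move using dir='east', : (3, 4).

Calling maze.sense using dir='north', yielding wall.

I call maze.sense using dir='south', → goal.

I call maze.move using dir='south', and see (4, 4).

Answer: (4, 4)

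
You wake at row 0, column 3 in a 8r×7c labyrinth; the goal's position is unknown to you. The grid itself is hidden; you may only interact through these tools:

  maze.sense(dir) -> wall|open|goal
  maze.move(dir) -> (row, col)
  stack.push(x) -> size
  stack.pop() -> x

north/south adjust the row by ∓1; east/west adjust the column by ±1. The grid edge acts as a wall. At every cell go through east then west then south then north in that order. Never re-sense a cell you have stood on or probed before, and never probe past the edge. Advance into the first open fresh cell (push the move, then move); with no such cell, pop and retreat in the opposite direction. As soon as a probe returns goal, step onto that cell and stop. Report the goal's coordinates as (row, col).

→ sense(dir=east)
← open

→ push(x=east)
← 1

→ move(dir=east)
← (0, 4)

→ sense(dir=east)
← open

→ push(x=east)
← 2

→ move(dir=east)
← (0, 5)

→ sense(dir=east)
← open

→ push(x=east)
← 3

→ move(dir=east)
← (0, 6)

→ sense(dir=south)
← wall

→ pop()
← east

→ move(dir=west)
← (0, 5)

→ sense(dir=south)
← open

→ push(x=south)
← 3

→ move(dir=south)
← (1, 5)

→ sense(dir=west)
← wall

→ sense(dir=south)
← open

→ push(x=south)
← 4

→ move(dir=south)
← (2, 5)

→ sense(dir=east)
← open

→ push(x=east)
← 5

→ move(dir=east)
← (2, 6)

→ sense(dir=south)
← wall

→ pop()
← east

→ move(dir=west)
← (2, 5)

→ sense(dir=west)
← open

→ push(x=west)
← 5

→ move(dir=west)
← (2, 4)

→ sense(dir=west)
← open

→ push(x=west)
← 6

→ move(dir=west)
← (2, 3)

→ sense(dir=west)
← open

→ push(x=west)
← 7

→ move(dir=west)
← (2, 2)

→ sense(dir=west)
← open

→ push(x=west)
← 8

→ move(dir=west)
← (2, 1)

→ sense(dir=west)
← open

→ push(x=west)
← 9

→ move(dir=west)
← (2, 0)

→ sense(dir=south)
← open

→ push(x=south)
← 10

→ move(dir=south)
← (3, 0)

→ sense(dir=east)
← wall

→ sense(dir=south)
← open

→ push(x=south)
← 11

→ move(dir=south)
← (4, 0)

→ sense(dir=east)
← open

→ push(x=east)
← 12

→ move(dir=east)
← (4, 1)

→ sense(dir=east)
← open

→ push(x=east)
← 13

→ move(dir=east)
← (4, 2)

→ sense(dir=east)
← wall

→ sense(dir=south)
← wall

→ sense(dir=north)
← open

→ push(x=north)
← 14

→ move(dir=north)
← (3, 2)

→ sense(dir=east)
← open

→ push(x=east)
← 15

→ move(dir=east)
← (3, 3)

→ sense(dir=east)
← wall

→ pop()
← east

→ move(dir=west)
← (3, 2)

→ pop()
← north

→ move(dir=south)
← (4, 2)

→ pop()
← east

→ move(dir=west)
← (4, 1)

→ sense(dir=south)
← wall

→ pop()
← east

→ move(dir=west)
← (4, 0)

→ sense(dir=south)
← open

→ push(x=south)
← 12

→ move(dir=south)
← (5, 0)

→ sense(dir=south)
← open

→ push(x=south)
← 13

→ move(dir=south)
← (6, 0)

→ sense(dir=east)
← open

→ push(x=east)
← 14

→ move(dir=east)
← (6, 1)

→ sense(dir=east)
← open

→ push(x=east)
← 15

→ move(dir=east)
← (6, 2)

→ sense(dir=east)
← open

→ push(x=east)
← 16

→ move(dir=east)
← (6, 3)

→ sense(dir=east)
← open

→ push(x=east)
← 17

→ move(dir=east)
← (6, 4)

→ sense(dir=east)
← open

→ push(x=east)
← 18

→ move(dir=east)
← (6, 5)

→ sense(dir=east)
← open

→ push(x=east)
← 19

→ move(dir=east)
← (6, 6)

→ sense(dir=south)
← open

→ push(x=south)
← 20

→ move(dir=south)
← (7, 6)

→ sense(dir=west)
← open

→ push(x=west)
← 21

→ move(dir=west)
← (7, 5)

→ sense(dir=west)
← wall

→ pop()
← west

→ move(dir=east)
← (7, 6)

→ pop()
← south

→ move(dir=north)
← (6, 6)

→ sense(dir=north)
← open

→ push(x=north)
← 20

→ move(dir=north)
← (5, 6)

→ sense(dir=west)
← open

→ push(x=west)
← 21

→ move(dir=west)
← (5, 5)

→ sense(dir=west)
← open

→ push(x=west)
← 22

→ move(dir=west)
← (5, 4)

→ sense(dir=west)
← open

→ push(x=west)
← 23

→ move(dir=west)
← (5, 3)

→ pop()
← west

→ move(dir=east)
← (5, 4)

→ sense(dir=north)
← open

→ push(x=north)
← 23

→ move(dir=north)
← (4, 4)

→ sense(dir=east)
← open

→ push(x=east)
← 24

→ move(dir=east)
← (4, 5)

→ sense(dir=east)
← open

→ push(x=east)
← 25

→ move(dir=east)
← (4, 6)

→ pop()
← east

→ move(dir=west)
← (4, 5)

→ sense(dir=north)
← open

→ push(x=north)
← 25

→ move(dir=north)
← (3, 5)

→ pop()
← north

→ move(dir=south)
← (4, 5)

→ pop()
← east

→ move(dir=west)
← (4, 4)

→ pop()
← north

→ move(dir=south)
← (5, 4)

→ pop()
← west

→ move(dir=east)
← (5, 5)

→ pop()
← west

→ move(dir=east)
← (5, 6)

→ pop()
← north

→ move(dir=south)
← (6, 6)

→ pop()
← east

→ move(dir=west)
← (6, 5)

→ pop()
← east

→ move(dir=west)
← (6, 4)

→ pop()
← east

→ move(dir=west)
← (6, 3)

→ sense(dir=south)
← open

→ push(x=south)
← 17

→ move(dir=south)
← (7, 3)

→ sense(dir=west)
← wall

→ pop()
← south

→ move(dir=north)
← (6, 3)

→ pop()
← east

→ move(dir=west)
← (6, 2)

→ pop()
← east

→ move(dir=west)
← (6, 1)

→ sense(dir=south)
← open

→ push(x=south)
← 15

→ move(dir=south)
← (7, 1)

→ sense(dir=west)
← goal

→ move(dir=west)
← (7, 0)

Answer: (7, 0)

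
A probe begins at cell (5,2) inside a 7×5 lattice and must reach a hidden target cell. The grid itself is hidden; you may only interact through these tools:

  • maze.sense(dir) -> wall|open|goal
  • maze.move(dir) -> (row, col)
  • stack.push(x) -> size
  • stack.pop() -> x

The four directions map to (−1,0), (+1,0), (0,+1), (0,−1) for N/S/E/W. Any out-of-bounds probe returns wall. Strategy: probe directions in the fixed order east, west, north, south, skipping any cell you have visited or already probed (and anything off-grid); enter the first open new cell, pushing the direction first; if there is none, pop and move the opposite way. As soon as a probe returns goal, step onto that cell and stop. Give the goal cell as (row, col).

==> maze.sense(dir→east)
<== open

==> stack.push(x→east)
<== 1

==> maze.move(dir→east)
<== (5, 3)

==> maze.sense(dir→east)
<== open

==> stack.push(x→east)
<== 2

==> maze.move(dir→east)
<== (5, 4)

==> maze.sense(dir→north)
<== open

==> stack.push(x→north)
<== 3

==> maze.move(dir→north)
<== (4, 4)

==> maze.sense(dir→west)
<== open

==> stack.push(x→west)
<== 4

==> maze.move(dir→west)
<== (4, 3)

==> maze.sense(dir→west)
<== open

==> stack.push(x→west)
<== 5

==> maze.move(dir→west)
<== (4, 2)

==> maze.sense(dir→west)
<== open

==> stack.push(x→west)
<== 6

==> maze.move(dir→west)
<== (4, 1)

==> maze.sense(dir→west)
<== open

==> stack.push(x→west)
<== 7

==> maze.move(dir→west)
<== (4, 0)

==> maze.sense(dir→north)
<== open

==> stack.push(x→north)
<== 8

==> maze.move(dir→north)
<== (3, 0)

==> maze.sense(dir→east)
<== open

==> stack.push(x→east)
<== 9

==> maze.move(dir→east)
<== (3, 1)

==> maze.sense(dir→east)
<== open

==> stack.push(x→east)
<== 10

==> maze.move(dir→east)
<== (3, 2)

==> maze.sense(dir→east)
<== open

==> stack.push(x→east)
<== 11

==> maze.move(dir→east)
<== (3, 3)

==> maze.sense(dir→east)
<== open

==> stack.push(x→east)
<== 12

==> maze.move(dir→east)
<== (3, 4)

==> maze.sense(dir→north)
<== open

==> stack.push(x→north)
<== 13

==> maze.move(dir→north)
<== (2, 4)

==> maze.sense(dir→west)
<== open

==> stack.push(x→west)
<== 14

==> maze.move(dir→west)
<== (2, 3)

==> maze.sense(dir→west)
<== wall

==> maze.sense(dir→north)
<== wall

==> stack.pop()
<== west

==> maze.move(dir→east)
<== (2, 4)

==> maze.sense(dir→north)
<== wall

==> stack.pop()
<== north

==> maze.move(dir→south)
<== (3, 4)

==> stack.pop()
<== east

==> maze.move(dir→west)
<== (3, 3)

==> stack.pop()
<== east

==> maze.move(dir→west)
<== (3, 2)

==> stack.pop()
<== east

==> maze.move(dir→west)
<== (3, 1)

==> maze.sense(dir→north)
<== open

==> stack.push(x→north)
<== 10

==> maze.move(dir→north)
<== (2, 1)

==> maze.sense(dir→west)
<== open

==> stack.push(x→west)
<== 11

==> maze.move(dir→west)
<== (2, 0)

==> maze.sense(dir→north)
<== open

==> stack.push(x→north)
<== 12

==> maze.move(dir→north)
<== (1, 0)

==> maze.sense(dir→east)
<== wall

==> maze.sense(dir→north)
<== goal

==> maze.move(dir→north)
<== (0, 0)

Answer: (0, 0)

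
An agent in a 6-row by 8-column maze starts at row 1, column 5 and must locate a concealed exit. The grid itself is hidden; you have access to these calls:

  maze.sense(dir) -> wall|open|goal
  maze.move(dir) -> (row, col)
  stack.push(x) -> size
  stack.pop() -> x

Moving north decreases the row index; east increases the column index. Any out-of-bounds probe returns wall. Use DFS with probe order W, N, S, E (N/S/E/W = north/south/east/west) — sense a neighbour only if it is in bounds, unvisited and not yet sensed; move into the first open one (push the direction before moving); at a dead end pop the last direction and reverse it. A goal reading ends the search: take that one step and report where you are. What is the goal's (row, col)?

Do: maze.sense[dir→west]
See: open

Do: stack.push[x→west]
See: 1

Do: maze.move[dir→west]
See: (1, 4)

Do: maze.sense[dir→west]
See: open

Do: stack.push[x→west]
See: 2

Do: maze.move[dir→west]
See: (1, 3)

Do: maze.sense[dir→west]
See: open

Do: stack.push[x→west]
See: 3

Do: maze.move[dir→west]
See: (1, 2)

Do: maze.sense[dir→west]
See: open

Do: stack.push[x→west]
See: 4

Do: maze.move[dir→west]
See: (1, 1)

Do: maze.sense[dir→west]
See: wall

Do: maze.sense[dir→north]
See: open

Do: stack.push[x→north]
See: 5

Do: maze.move[dir→north]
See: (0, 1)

Do: maze.sense[dir→west]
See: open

Do: stack.push[x→west]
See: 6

Do: maze.move[dir→west]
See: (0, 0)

Do: stack.pop[]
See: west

Do: maze.move[dir→east]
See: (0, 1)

Do: maze.sense[dir→east]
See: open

Do: stack.push[x→east]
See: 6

Do: maze.move[dir→east]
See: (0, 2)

Do: maze.sense[dir→east]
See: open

Do: stack.push[x→east]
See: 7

Do: maze.move[dir→east]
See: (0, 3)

Do: maze.sense[dir→east]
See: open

Do: stack.push[x→east]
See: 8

Do: maze.move[dir→east]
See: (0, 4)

Do: maze.sense[dir→east]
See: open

Do: stack.push[x→east]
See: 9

Do: maze.move[dir→east]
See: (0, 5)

Do: maze.sense[dir→east]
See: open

Do: stack.push[x→east]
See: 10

Do: maze.move[dir→east]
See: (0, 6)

Do: maze.sense[dir→south]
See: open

Do: stack.push[x→south]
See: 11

Do: maze.move[dir→south]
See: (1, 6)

Do: maze.sense[dir→south]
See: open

Do: stack.push[x→south]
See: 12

Do: maze.move[dir→south]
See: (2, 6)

Do: maze.sense[dir→west]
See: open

Do: stack.push[x→west]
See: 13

Do: maze.move[dir→west]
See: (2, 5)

Do: maze.sense[dir→west]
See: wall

Do: maze.sense[dir→south]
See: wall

Do: stack.pop[]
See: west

Do: maze.move[dir→east]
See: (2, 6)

Do: maze.sense[dir→south]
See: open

Do: stack.push[x→south]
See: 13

Do: maze.move[dir→south]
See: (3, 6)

Do: maze.sense[dir→south]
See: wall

Do: maze.sense[dir→east]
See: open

Do: stack.push[x→east]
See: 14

Do: maze.move[dir→east]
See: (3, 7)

Do: maze.sense[dir→north]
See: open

Do: stack.push[x→north]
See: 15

Do: maze.move[dir→north]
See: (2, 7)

Do: maze.sense[dir→north]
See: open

Do: stack.push[x→north]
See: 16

Do: maze.move[dir→north]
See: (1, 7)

Do: maze.sense[dir→north]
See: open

Do: stack.push[x→north]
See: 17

Do: maze.move[dir→north]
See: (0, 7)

Do: stack.pop[]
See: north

Do: maze.move[dir→south]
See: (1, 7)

Do: stack.pop[]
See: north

Do: maze.move[dir→south]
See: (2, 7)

Do: stack.pop[]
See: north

Do: maze.move[dir→south]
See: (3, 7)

Do: maze.sense[dir→south]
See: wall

Do: stack.pop[]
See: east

Do: maze.move[dir→west]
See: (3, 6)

Do: stack.pop[]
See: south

Do: maze.move[dir→north]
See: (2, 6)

Do: stack.pop[]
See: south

Do: maze.move[dir→north]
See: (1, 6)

Do: stack.pop[]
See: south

Do: maze.move[dir→north]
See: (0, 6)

Do: stack.pop[]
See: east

Do: maze.move[dir→west]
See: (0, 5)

Do: stack.pop[]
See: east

Do: maze.move[dir→west]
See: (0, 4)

Do: stack.pop[]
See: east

Do: maze.move[dir→west]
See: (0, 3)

Do: stack.pop[]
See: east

Do: maze.move[dir→west]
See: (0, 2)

Do: stack.pop[]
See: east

Do: maze.move[dir→west]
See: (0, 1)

Do: stack.pop[]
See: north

Do: maze.move[dir→south]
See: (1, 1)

Do: maze.sense[dir→south]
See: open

Do: stack.push[x→south]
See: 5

Do: maze.move[dir→south]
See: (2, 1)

Do: maze.sense[dir→west]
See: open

Do: stack.push[x→west]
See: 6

Do: maze.move[dir→west]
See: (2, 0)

Do: maze.sense[dir→south]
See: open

Do: stack.push[x→south]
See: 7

Do: maze.move[dir→south]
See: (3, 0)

Do: maze.sense[dir→south]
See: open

Do: stack.push[x→south]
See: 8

Do: maze.move[dir→south]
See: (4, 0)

Do: maze.sense[dir→south]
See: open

Do: stack.push[x→south]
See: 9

Do: maze.move[dir→south]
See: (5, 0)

Do: maze.sense[dir→east]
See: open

Do: stack.push[x→east]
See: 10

Do: maze.move[dir→east]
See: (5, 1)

Do: maze.sense[dir→north]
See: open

Do: stack.push[x→north]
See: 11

Do: maze.move[dir→north]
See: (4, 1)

Do: maze.sense[dir→north]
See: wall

Do: maze.sense[dir→east]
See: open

Do: stack.push[x→east]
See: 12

Do: maze.move[dir→east]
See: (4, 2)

Do: maze.sense[dir→north]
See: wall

Do: maze.sense[dir→south]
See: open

Do: stack.push[x→south]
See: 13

Do: maze.move[dir→south]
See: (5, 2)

Do: maze.sense[dir→east]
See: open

Do: stack.push[x→east]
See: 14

Do: maze.move[dir→east]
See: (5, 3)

Do: maze.sense[dir→north]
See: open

Do: stack.push[x→north]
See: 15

Do: maze.move[dir→north]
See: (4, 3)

Do: maze.sense[dir→north]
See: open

Do: stack.push[x→north]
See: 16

Do: maze.move[dir→north]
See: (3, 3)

Do: maze.sense[dir→north]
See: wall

Do: maze.sense[dir→east]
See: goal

Do: maze.move[dir→east]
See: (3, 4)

Answer: (3, 4)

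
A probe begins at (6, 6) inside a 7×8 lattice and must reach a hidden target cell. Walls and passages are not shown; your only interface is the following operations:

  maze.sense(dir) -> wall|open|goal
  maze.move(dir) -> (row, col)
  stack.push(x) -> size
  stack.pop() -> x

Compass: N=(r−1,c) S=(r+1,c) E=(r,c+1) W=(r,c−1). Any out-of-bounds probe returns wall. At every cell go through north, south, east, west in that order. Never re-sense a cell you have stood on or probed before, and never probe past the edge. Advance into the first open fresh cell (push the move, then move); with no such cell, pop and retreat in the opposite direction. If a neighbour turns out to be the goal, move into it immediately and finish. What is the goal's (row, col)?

Act: maze.sense[dir=north]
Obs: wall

Act: maze.sense[dir=east]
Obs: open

Act: stack.push[x=east]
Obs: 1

Act: maze.move[dir=east]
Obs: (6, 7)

Act: maze.sense[dir=north]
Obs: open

Act: stack.push[x=north]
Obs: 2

Act: maze.move[dir=north]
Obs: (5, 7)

Act: maze.sense[dir=north]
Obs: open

Act: stack.push[x=north]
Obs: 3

Act: maze.move[dir=north]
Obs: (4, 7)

Act: maze.sense[dir=north]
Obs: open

Act: stack.push[x=north]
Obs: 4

Act: maze.move[dir=north]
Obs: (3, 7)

Act: maze.sense[dir=north]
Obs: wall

Act: maze.sense[dir=west]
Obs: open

Act: stack.push[x=west]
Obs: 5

Act: maze.move[dir=west]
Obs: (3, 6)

Act: maze.sense[dir=north]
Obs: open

Act: stack.push[x=north]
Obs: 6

Act: maze.move[dir=north]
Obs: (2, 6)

Act: maze.sense[dir=north]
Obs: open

Act: stack.push[x=north]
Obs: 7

Act: maze.move[dir=north]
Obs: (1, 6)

Act: maze.sense[dir=north]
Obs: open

Act: stack.push[x=north]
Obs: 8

Act: maze.move[dir=north]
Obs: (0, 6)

Act: maze.sense[dir=east]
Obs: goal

Act: maze.move[dir=east]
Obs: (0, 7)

Answer: (0, 7)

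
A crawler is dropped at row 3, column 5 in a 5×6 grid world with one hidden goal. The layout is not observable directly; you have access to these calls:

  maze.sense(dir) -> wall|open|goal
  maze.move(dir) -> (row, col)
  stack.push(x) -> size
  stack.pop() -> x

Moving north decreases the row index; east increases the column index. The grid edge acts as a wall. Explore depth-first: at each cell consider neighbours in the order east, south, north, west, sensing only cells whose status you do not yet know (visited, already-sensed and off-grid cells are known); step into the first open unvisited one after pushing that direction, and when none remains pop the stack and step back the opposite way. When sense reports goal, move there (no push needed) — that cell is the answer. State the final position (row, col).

% maze.sense(south) => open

% stack.push(south) => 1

% maze.move(south) => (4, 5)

% maze.sense(west) => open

% stack.push(west) => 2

% maze.move(west) => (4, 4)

% maze.sense(north) => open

% stack.push(north) => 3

% maze.move(north) => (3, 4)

% maze.sense(north) => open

% stack.push(north) => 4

% maze.move(north) => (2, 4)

% maze.sense(east) => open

% stack.push(east) => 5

% maze.move(east) => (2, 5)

% maze.sense(north) => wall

% stack.pop() => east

% maze.move(west) => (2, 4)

% maze.sense(north) => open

% stack.push(north) => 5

% maze.move(north) => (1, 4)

% maze.sense(north) => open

% stack.push(north) => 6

% maze.move(north) => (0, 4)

% maze.sense(east) => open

% stack.push(east) => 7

% maze.move(east) => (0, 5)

% stack.pop() => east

% maze.move(west) => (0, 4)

% maze.sense(west) => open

% stack.push(west) => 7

% maze.move(west) => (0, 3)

% maze.sense(south) => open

% stack.push(south) => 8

% maze.move(south) => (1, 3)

% maze.sense(south) => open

% stack.push(south) => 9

% maze.move(south) => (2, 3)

% maze.sense(south) => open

% stack.push(south) => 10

% maze.move(south) => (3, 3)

% maze.sense(south) => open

% stack.push(south) => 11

% maze.move(south) => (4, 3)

% maze.sense(west) => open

% stack.push(west) => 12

% maze.move(west) => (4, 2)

% maze.sense(north) => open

% stack.push(north) => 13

% maze.move(north) => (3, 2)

% maze.sense(north) => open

% stack.push(north) => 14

% maze.move(north) => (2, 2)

% maze.sense(north) => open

% stack.push(north) => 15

% maze.move(north) => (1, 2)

% maze.sense(north) => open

% stack.push(north) => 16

% maze.move(north) => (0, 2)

% maze.sense(west) => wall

% stack.pop() => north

% maze.move(south) => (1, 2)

% maze.sense(west) => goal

% maze.move(west) => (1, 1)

Answer: (1, 1)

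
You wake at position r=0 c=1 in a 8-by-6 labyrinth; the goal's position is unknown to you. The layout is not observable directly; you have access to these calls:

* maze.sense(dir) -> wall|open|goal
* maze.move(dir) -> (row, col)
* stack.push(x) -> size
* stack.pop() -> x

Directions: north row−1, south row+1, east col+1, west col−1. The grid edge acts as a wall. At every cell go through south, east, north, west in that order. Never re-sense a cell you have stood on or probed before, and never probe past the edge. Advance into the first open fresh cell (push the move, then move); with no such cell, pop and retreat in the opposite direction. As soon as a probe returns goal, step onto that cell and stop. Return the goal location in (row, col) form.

// 1. maze.sense(dir='south') ~> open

// 2. stack.push(x='south') ~> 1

// 3. maze.move(dir='south') ~> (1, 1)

// 4. maze.sense(dir='south') ~> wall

// 5. maze.sense(dir='east') ~> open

// 6. stack.push(x='east') ~> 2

// 7. maze.move(dir='east') ~> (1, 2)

// 8. maze.sense(dir='south') ~> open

// 9. stack.push(x='south') ~> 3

// 10. maze.move(dir='south') ~> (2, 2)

// 11. maze.sense(dir='south') ~> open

// 12. stack.push(x='south') ~> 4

// 13. maze.move(dir='south') ~> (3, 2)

// 14. maze.sense(dir='south') ~> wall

// 15. maze.sense(dir='east') ~> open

// 16. stack.push(x='east') ~> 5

// 17. maze.move(dir='east') ~> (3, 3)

// 18. maze.sense(dir='south') ~> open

// 19. stack.push(x='south') ~> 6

// 20. maze.move(dir='south') ~> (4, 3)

// 21. maze.sense(dir='south') ~> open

// 22. stack.push(x='south') ~> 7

// 23. maze.move(dir='south') ~> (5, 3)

// 24. maze.sense(dir='south') ~> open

// 25. stack.push(x='south') ~> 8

// 26. maze.move(dir='south') ~> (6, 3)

// 27. maze.sense(dir='south') ~> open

// 28. stack.push(x='south') ~> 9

// 29. maze.move(dir='south') ~> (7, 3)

// 30. maze.sense(dir='east') ~> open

// 31. stack.push(x='east') ~> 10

// 32. maze.move(dir='east') ~> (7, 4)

// 33. maze.sense(dir='east') ~> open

// 34. stack.push(x='east') ~> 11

// 35. maze.move(dir='east') ~> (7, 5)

// 36. maze.sense(dir='north') ~> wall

// 37. stack.pop() ~> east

// 38. maze.move(dir='west') ~> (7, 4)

// 39. maze.sense(dir='north') ~> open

// 40. stack.push(x='north') ~> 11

// 41. maze.move(dir='north') ~> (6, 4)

// 42. maze.sense(dir='north') ~> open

// 43. stack.push(x='north') ~> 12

// 44. maze.move(dir='north') ~> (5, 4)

// 45. maze.sense(dir='east') ~> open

// 46. stack.push(x='east') ~> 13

// 47. maze.move(dir='east') ~> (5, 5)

// 48. maze.sense(dir='north') ~> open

// 49. stack.push(x='north') ~> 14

// 50. maze.move(dir='north') ~> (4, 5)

// 51. maze.sense(dir='north') ~> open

// 52. stack.push(x='north') ~> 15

// 53. maze.move(dir='north') ~> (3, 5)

// 54. maze.sense(dir='north') ~> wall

// 55. maze.sense(dir='west') ~> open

// 56. stack.push(x='west') ~> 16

// 57. maze.move(dir='west') ~> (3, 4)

// 58. maze.sense(dir='south') ~> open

// 59. stack.push(x='south') ~> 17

// 60. maze.move(dir='south') ~> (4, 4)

// 61. stack.pop() ~> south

// 62. maze.move(dir='north') ~> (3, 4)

// 63. maze.sense(dir='north') ~> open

// 64. stack.push(x='north') ~> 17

// 65. maze.move(dir='north') ~> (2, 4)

// 66. maze.sense(dir='north') ~> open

// 67. stack.push(x='north') ~> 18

// 68. maze.move(dir='north') ~> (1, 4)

// 69. maze.sense(dir='east') ~> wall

// 70. maze.sense(dir='north') ~> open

// 71. stack.push(x='north') ~> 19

// 72. maze.move(dir='north') ~> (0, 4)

// 73. maze.sense(dir='east') ~> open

// 74. stack.push(x='east') ~> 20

// 75. maze.move(dir='east') ~> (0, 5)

// 76. stack.pop() ~> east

// 77. maze.move(dir='west') ~> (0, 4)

// 78. maze.sense(dir='west') ~> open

// 79. stack.push(x='west') ~> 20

// 80. maze.move(dir='west') ~> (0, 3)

// 81. maze.sense(dir='south') ~> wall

// 82. maze.sense(dir='west') ~> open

// 83. stack.push(x='west') ~> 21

// 84. maze.move(dir='west') ~> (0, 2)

// 85. stack.pop() ~> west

// 86. maze.move(dir='east') ~> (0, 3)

// 87. stack.pop() ~> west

// 88. maze.move(dir='east') ~> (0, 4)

// 89. stack.pop() ~> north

// 90. maze.move(dir='south') ~> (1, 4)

// 91. stack.pop() ~> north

// 92. maze.move(dir='south') ~> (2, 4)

// 93. maze.sense(dir='west') ~> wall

// 94. stack.pop() ~> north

// 95. maze.move(dir='south') ~> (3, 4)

// 96. stack.pop() ~> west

// 97. maze.move(dir='east') ~> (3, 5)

// 98. stack.pop() ~> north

// 99. maze.move(dir='south') ~> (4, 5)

// 100. stack.pop() ~> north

// 101. maze.move(dir='south') ~> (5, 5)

// 102. stack.pop() ~> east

// 103. maze.move(dir='west') ~> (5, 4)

// 104. stack.pop() ~> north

// 105. maze.move(dir='south') ~> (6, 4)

// 106. stack.pop() ~> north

// 107. maze.move(dir='south') ~> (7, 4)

// 108. stack.pop() ~> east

// 109. maze.move(dir='west') ~> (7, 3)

// 110. maze.sense(dir='west') ~> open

// 111. stack.push(x='west') ~> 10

// 112. maze.move(dir='west') ~> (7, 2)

// 113. maze.sense(dir='north') ~> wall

// 114. maze.sense(dir='west') ~> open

// 115. stack.push(x='west') ~> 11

// 116. maze.move(dir='west') ~> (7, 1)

// 117. maze.sense(dir='north') ~> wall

// 118. maze.sense(dir='west') ~> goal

// 119. maze.move(dir='west') ~> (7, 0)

Answer: (7, 0)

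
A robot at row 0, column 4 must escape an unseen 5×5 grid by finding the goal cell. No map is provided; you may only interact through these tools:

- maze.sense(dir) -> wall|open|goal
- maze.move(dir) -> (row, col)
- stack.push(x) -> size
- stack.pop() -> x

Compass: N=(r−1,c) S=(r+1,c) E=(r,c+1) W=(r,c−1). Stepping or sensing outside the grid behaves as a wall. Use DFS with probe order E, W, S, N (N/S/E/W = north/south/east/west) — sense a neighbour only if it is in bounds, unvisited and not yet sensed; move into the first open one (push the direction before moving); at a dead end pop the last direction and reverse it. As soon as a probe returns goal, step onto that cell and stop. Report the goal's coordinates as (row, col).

% 1. sense(west) == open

% 2. push(west) == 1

% 3. move(west) == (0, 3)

% 4. sense(west) == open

% 5. push(west) == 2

% 6. move(west) == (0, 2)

% 7. sense(west) == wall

% 8. sense(south) == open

% 9. push(south) == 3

% 10. move(south) == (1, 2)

% 11. sense(east) == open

% 12. push(east) == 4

% 13. move(east) == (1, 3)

% 14. sense(east) == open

% 15. push(east) == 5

% 16. move(east) == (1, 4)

% 17. sense(south) == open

% 18. push(south) == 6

% 19. move(south) == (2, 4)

% 20. sense(west) == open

% 21. push(west) == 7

% 22. move(west) == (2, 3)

% 23. sense(west) == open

% 24. push(west) == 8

% 25. move(west) == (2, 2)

% 26. sense(west) == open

% 27. push(west) == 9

% 28. move(west) == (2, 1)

% 29. sense(west) == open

% 30. push(west) == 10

% 31. move(west) == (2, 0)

% 32. sense(south) == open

% 33. push(south) == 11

% 34. move(south) == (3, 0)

% 35. sense(east) == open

% 36. push(east) == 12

% 37. move(east) == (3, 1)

% 38. sense(east) == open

% 39. push(east) == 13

% 40. move(east) == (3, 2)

% 41. sense(east) == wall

% 42. sense(south) == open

% 43. push(south) == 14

% 44. move(south) == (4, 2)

% 45. sense(east) == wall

% 46. sense(west) == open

% 47. push(west) == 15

% 48. move(west) == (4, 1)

% 49. sense(west) == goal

% 50. move(west) == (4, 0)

Answer: (4, 0)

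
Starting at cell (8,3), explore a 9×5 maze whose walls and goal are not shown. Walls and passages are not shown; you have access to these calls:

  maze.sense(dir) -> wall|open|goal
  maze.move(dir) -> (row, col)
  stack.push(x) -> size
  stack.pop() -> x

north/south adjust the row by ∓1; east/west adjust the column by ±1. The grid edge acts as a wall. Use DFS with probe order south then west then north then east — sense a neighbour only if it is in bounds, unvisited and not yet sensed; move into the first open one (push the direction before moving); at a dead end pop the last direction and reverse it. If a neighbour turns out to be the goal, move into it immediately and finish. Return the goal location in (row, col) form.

Using sense using dir='west', and observe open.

Using push using x='west', — result: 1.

I call move using dir='west', yielding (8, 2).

I invoke sense using dir='west', — result: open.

Invoking push using x='west', and get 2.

Invoking move using dir='west', giving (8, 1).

Then sense using dir='west', and observe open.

Calling push using x='west', yielding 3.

I invoke move using dir='west', and observe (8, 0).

Invoking sense using dir='north', : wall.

Then pop, which returns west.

Next I call move using dir='east', → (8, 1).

Then sense using dir='north', and see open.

I invoke push using x='north', : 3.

I run move using dir='north', : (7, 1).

Then sense using dir='north', and get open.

Invoking push using x='north', and observe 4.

I try move using dir='north', — result: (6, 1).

Using sense using dir='west', and see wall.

I run sense using dir='north', and get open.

Now I run push using x='north', → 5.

Invoking move using dir='north', : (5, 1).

Next I call sense using dir='west', and get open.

I use push using x='west', which returns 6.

Using move using dir='west', and see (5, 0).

Next I call sense using dir='north', and see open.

I try push using x='north', → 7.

Now I run move using dir='north', and get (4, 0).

I invoke sense using dir='north', giving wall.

Then sense using dir='east', — result: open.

Calling push using x='east', giving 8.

I try move using dir='east', and get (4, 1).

I try sense using dir='north', and get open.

I use push using x='north', giving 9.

Calling move using dir='north', — result: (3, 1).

I try sense using dir='north', and get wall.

Calling sense using dir='east', which returns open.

I invoke push using x='east', and observe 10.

I use move using dir='east', and see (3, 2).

Then sense using dir='south', giving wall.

Then sense using dir='north', giving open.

I call push using x='north', : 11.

I run move using dir='north', and see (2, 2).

Next I call sense using dir='north', and get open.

I run push using x='north', yielding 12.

I call move using dir='north', giving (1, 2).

I use sense using dir='west', — result: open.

I call push using x='west', and get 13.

Next I call move using dir='west', which returns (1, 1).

Invoking sense using dir='west', which returns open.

Now I run push using x='west', giving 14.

I try move using dir='west', → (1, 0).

I try sense using dir='south', — result: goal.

Calling move using dir='south', and observe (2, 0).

Answer: (2, 0)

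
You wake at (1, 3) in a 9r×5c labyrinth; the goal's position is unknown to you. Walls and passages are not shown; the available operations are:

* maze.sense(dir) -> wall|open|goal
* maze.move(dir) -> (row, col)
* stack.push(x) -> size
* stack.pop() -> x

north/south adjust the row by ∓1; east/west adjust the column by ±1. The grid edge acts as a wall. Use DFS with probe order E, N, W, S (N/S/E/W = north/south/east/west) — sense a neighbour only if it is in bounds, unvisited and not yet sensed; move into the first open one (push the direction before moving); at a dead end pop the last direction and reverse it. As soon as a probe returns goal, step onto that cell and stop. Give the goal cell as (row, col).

-> sense(dir=east)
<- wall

-> sense(dir=north)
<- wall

-> sense(dir=west)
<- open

-> push(x=west)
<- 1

-> move(dir=west)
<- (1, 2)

-> sense(dir=north)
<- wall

-> sense(dir=west)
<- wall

-> sense(dir=south)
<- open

-> push(x=south)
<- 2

-> move(dir=south)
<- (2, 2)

-> sense(dir=east)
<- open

-> push(x=east)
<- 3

-> move(dir=east)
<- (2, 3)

-> sense(dir=east)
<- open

-> push(x=east)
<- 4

-> move(dir=east)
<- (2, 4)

-> sense(dir=south)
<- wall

-> pop()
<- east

-> move(dir=west)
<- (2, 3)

-> sense(dir=south)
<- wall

-> pop()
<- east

-> move(dir=west)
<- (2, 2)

-> sense(dir=west)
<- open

-> push(x=west)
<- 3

-> move(dir=west)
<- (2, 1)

-> sense(dir=west)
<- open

-> push(x=west)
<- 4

-> move(dir=west)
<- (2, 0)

-> sense(dir=north)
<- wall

-> sense(dir=south)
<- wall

-> pop()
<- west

-> move(dir=east)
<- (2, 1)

-> sense(dir=south)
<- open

-> push(x=south)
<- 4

-> move(dir=south)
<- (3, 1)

-> sense(dir=east)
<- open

-> push(x=east)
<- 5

-> move(dir=east)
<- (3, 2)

-> sense(dir=south)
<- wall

-> pop()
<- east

-> move(dir=west)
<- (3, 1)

-> sense(dir=south)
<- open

-> push(x=south)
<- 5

-> move(dir=south)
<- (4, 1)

-> sense(dir=west)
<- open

-> push(x=west)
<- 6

-> move(dir=west)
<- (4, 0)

-> sense(dir=south)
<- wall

-> pop()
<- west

-> move(dir=east)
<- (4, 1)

-> sense(dir=south)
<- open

-> push(x=south)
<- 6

-> move(dir=south)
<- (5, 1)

-> sense(dir=east)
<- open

-> push(x=east)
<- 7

-> move(dir=east)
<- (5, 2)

-> sense(dir=east)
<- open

-> push(x=east)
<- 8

-> move(dir=east)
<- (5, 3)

-> sense(dir=east)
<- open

-> push(x=east)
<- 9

-> move(dir=east)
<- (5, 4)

-> sense(dir=north)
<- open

-> push(x=north)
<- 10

-> move(dir=north)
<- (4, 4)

-> sense(dir=west)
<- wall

-> pop()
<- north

-> move(dir=south)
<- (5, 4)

-> sense(dir=south)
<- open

-> push(x=south)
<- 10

-> move(dir=south)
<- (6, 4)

-> sense(dir=west)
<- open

-> push(x=west)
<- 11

-> move(dir=west)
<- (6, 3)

-> sense(dir=west)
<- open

-> push(x=west)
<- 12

-> move(dir=west)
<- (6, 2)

-> sense(dir=west)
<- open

-> push(x=west)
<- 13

-> move(dir=west)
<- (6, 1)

-> sense(dir=west)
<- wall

-> sense(dir=south)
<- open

-> push(x=south)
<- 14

-> move(dir=south)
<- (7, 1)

-> sense(dir=east)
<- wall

-> sense(dir=west)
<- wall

-> sense(dir=south)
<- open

-> push(x=south)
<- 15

-> move(dir=south)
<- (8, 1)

-> sense(dir=east)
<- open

-> push(x=east)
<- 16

-> move(dir=east)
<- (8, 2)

-> sense(dir=east)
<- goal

-> move(dir=east)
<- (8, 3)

Answer: (8, 3)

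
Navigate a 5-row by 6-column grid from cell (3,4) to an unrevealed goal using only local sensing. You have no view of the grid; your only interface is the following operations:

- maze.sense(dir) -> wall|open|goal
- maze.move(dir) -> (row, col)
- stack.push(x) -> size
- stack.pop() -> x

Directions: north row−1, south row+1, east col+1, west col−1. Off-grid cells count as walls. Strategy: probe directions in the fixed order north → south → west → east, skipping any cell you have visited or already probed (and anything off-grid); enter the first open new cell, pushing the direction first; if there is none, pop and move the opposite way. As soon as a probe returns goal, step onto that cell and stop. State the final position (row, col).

>> sense(north)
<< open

>> push(north)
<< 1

>> move(north)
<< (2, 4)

>> sense(north)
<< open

>> push(north)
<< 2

>> move(north)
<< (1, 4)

>> sense(north)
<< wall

>> sense(west)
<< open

>> push(west)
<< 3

>> move(west)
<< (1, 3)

>> sense(north)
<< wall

>> sense(south)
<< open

>> push(south)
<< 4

>> move(south)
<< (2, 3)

>> sense(south)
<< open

>> push(south)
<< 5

>> move(south)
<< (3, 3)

>> sense(south)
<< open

>> push(south)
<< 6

>> move(south)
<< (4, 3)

>> sense(west)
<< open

>> push(west)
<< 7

>> move(west)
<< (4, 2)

>> sense(north)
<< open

>> push(north)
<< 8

>> move(north)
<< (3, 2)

>> sense(north)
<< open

>> push(north)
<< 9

>> move(north)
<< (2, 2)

>> sense(north)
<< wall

>> sense(west)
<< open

>> push(west)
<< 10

>> move(west)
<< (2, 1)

>> sense(north)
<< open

>> push(north)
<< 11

>> move(north)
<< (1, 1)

>> sense(north)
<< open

>> push(north)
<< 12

>> move(north)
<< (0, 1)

>> sense(west)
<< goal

>> move(west)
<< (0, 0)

Answer: (0, 0)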